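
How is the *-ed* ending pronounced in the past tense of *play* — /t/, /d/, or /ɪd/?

/d/

The stem *play* ends in a voiced sound other than /d/.
The -ed suffix is realized as /ɪd/ after /t, d/; as /t/ after other voiceless consonants; and as /d/ after other voiced sounds.
So -ed on *play* is pronounced /d/.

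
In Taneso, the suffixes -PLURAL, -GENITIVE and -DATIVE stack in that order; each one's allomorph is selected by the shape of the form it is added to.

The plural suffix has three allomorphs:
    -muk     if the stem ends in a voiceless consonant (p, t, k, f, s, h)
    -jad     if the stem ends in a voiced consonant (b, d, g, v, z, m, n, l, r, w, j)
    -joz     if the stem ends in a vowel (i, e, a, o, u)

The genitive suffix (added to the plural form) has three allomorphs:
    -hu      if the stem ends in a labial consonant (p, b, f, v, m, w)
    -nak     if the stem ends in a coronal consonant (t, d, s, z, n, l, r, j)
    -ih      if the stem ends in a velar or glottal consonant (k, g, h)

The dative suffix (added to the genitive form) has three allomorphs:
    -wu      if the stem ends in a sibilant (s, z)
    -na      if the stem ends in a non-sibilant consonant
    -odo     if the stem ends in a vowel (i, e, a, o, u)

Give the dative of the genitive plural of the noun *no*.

nojoznakna

The final sound of *no* is /o/, which is a vowel, so the plural suffix is -joz, giving *nojoz*.
The final consonant of the plural form *nojoz* is /z/, which is coronal, so the genitive suffix is -nak, giving *nojoznak*.
The genitive form *nojoznak*: final sound = /k/, a non-sibilant consonant → -na → *nojoznakna*.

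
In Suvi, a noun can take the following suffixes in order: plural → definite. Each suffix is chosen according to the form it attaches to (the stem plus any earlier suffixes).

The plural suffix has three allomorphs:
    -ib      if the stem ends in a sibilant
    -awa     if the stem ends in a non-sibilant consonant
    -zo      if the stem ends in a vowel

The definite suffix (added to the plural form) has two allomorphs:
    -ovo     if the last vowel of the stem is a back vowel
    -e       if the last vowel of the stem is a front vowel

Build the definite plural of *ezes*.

Since the final sound of *ezes* is /s/ (a sibilant), it takes -ib, giving *ezesib*.
The plural form *ezesib* — last vowel /i/ (a front vowel) → -e → *ezesibe*.

ezesibe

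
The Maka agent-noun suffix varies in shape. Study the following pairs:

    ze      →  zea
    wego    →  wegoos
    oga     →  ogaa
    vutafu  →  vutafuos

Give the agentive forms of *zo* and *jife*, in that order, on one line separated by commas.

zoos, jifea

The pattern is rounding harmony: -os when the last vowel of the stem is a rounded vowel (*wego*, *vutafu*); -a when the last vowel of the stem is an unrounded vowel (*ze*, *oga*).
The last vowel of *zo* is /o/, which is a rounded vowel, so the suffix is -os, giving *zoos*.
Since the last vowel of *jife* is /e/ (an unrounded vowel), it takes -a, giving *jifea*.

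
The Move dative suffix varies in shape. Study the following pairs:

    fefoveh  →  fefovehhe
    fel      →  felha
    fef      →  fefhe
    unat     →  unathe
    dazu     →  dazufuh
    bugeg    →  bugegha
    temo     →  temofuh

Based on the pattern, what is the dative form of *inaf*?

inafhe

Looking at the final sound of each stem: -he when the stem ends in a voiceless consonant (*fefoveh*, *fef*, *unat*); -ha when the stem ends in a voiced consonant (*fel*, *bugeg*); -fuh when the stem ends in a vowel (*dazu*, *temo*).
*inaf* — final sound /f/ (a voiceless consonant) → -he → *inafhe*.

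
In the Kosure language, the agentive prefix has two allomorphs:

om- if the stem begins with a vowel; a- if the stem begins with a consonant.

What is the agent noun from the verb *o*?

Since the first sound of *o* is /o/ (a vowel), it takes om-, giving *omo*.

omo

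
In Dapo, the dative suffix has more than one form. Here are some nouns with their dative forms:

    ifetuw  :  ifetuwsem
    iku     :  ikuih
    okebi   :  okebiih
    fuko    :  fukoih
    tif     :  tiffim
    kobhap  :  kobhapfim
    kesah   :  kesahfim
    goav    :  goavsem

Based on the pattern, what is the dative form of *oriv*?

The pattern is voicing of the final sound: -fim when the stem ends in a voiceless consonant (*tif*, *kobhap*, *kesah*); -sem when the stem ends in a voiced consonant (*ifetuw*, *goav*); -ih when the stem ends in a vowel (*iku*, *okebi*, *fuko*).
Since the final sound of *oriv* is /v/ (a voiced consonant), it takes -sem, giving *orivsem*.

orivsem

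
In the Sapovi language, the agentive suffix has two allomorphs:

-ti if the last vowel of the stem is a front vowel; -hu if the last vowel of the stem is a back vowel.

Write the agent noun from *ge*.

*ge*: last vowel = /e/, a front vowel → -ti → *geti*.

geti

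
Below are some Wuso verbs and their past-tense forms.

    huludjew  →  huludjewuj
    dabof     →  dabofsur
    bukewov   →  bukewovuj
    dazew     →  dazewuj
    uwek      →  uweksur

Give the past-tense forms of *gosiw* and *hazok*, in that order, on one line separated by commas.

gosiwuj, hazoksur

The pattern is voicing of the final consonant: -sur when the stem ends in a voiceless consonant (*dabof*, *uwek*); -uj when the stem ends in a voiced consonant (*huludjew*, *bukewov*, *dazew*).
*gosiw* — final consonant /w/ (voiced) → -uj → *gosiwuj*.
The final consonant of *hazok* is /k/, which is voiceless, so the suffix is -sur, giving *hazoksur*.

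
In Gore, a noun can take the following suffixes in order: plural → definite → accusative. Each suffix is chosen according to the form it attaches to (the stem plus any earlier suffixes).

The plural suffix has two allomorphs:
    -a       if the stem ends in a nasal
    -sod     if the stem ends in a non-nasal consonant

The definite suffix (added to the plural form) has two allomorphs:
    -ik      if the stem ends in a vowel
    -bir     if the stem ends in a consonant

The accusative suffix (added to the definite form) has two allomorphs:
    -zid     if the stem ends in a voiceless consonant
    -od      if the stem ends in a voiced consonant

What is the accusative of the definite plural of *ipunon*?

The final consonant of *ipunon* is /n/, which is a nasal, so the plural suffix is -a, giving *ipunona*.
The plural form *ipunona*: final sound = /a/, a vowel → -ik → *ipunonaik*.
The definite form *ipunonaik* — final consonant /k/ (voiceless) → -zid → *ipunonaikzid*.

ipunonaikzid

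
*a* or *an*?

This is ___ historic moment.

a

The indefinite article is chosen by the initial *sound* of the following word, not its spelling.
*historic* begins with the sound /h/ (h is pronounced in standard usage) — a consonant sound.
So the article is *a*: This is a historic moment.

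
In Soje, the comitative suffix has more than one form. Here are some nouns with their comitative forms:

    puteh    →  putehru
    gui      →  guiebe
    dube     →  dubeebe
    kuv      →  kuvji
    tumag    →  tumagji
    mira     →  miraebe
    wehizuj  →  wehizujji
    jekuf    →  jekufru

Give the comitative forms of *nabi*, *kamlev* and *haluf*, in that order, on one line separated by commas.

nabiebe, kamlevji, halufru

Looking at the final sound of each stem: -ru when the stem ends in a voiceless consonant (*puteh*, *jekuf*); -ji when the stem ends in a voiced consonant (*kuv*, *tumag*, *wehizuj*); -ebe when the stem ends in a vowel (*gui*, *dube*, *mira*).
The final sound of *nabi* is /i/, which is a vowel, so the suffix is -ebe, giving *nabiebe*.
Since the final sound of *kamlev* is /v/ (a voiced consonant), it takes -ji, giving *kamlevji*.
*haluf* — final sound /f/ (a voiceless consonant) → -ru → *halufru*.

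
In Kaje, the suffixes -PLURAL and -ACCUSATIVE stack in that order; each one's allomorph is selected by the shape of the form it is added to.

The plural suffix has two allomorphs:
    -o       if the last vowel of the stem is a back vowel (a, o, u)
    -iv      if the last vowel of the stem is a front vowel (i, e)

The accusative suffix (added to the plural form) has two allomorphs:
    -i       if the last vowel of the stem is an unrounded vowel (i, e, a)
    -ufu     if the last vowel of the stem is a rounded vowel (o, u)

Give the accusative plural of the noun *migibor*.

migiboroufu

*migibor* — last vowel /o/ (a back vowel) → -o → *migiboro*.
The plural form *migiboro* — last vowel /o/ (a rounded vowel) → -ufu → *migiboroufu*.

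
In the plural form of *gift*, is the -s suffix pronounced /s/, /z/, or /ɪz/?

/s/

The stem *gift* ends in a voiceless non-sibilant consonant.
The plural suffix surfaces as /ɪz/ after sibilants, /s/ after other voiceless consonants, and /z/ after other voiced sounds.
So the plural -s on *gift* is pronounced /s/.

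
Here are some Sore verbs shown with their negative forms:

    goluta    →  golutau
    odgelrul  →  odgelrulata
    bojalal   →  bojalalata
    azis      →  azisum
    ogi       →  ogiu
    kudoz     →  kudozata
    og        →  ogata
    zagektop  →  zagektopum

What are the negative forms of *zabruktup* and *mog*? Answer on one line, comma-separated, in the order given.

Looking at the final sound of each stem: -um when the stem ends in a voiceless consonant (*azis*, *zagektop*); -ata when the stem ends in a voiced consonant (*odgelrul*, *bojalal*, *kudoz*, *og*); -u when the stem ends in a vowel (*goluta*, *ogi*).
The final sound of *zabruktup* is /p/, which is a voiceless consonant, so the suffix is -um, giving *zabruktupum*.
The final sound of *mog* is /g/, which is a voiced consonant, so the suffix is -ata, giving *mogata*.

zabruktupum, mogata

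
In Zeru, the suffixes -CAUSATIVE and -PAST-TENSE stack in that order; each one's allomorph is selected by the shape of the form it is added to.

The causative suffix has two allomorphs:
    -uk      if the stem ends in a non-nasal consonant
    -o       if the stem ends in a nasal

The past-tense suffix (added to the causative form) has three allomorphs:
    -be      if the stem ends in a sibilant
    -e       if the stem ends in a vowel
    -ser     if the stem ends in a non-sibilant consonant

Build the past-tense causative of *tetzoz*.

tetzozukser

Since the final consonant of *tetzoz* is /z/ (non-nasal), it takes -uk, giving *tetzozuk*.
The final sound of the causative form *tetzozuk* is /k/, which is a non-sibilant consonant, so the past-tense suffix is -ser, giving *tetzozukser*.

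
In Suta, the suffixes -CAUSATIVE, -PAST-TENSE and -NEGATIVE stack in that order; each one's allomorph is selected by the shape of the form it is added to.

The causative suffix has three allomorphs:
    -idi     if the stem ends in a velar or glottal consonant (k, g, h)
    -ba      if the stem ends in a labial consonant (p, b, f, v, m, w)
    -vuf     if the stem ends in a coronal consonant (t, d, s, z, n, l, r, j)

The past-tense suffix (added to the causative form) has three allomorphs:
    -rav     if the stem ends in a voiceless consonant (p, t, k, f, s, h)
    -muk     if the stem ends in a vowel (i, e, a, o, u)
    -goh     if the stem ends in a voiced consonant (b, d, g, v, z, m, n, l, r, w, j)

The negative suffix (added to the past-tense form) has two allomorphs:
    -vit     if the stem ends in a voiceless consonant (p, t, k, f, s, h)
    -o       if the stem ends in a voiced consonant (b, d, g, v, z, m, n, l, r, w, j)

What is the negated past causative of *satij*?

*satij* — final consonant /j/ (coronal) → -vuf → *satijvuf*.
Since the final sound of the causative form *satijvuf* is /f/ (a voiceless consonant), it takes -rav, giving *satijvufrav*.
Since the final consonant of the past-tense form *satijvufrav* is /v/ (voiced), it takes -o, giving *satijvufravo*.

satijvufravo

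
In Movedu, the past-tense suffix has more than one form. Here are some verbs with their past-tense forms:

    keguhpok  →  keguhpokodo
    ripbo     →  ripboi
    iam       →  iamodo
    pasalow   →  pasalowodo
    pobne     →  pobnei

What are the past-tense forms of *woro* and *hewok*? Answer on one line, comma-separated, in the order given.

The pattern is consonant vs. vowel: -odo when the stem ends in a consonant (*keguhpok*, *iam*, *pasalow*); -i when the stem ends in a vowel (*ripbo*, *pobne*).
*woro* — final sound /o/ (a vowel) → -i → *woroi*.
The final sound of *hewok* is /k/, which is a consonant, so the suffix is -odo, giving *hewokodo*.

woroi, hewokodo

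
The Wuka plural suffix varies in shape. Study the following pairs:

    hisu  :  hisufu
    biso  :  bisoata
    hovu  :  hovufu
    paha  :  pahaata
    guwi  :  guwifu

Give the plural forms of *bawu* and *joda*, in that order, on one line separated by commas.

The alternation tracks the last vowel of the stem — -fu when the last vowel of the stem is a high vowel (*hisu*, *hovu*, *guwi*); -ata when the last vowel of the stem is a non-high vowel (*biso*, *paha*).
The last vowel of *bawu* is /u/, which is a high vowel, so the suffix is -fu, giving *bawufu*.
*joda*: last vowel = /a/, a non-high vowel → -ata → *jodaata*.

bawufu, jodaata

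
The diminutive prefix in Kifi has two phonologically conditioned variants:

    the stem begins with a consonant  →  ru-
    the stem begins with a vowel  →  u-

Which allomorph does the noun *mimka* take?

ru-

Since the first sound of *mimka* is /m/ (a consonant), it takes ru-.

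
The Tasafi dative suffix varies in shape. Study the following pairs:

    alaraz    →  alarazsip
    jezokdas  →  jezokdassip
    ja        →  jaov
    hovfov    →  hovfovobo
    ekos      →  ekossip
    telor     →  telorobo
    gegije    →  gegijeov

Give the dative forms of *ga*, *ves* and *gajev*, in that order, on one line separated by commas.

gaov, vessip, gajevobo

The pattern is sibilance of the final sound: -sip when the stem ends in a sibilant (*alaraz*, *jezokdas*, *ekos*); -obo when the stem ends in a non-sibilant consonant (*hovfov*, *telor*); -ov when the stem ends in a vowel (*ja*, *gegije*).
Since the final sound of *ga* is /a/ (a vowel), it takes -ov, giving *gaov*.
*ves* — final sound /s/ (a sibilant) → -sip → *vessip*.
*gajev* — final sound /v/ (a non-sibilant consonant) → -obo → *gajevobo*.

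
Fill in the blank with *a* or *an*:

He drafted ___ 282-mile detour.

a

The indefinite article is chosen by the initial *sound* of the following word, not its spelling.
The number *282* is spoken "two hundred …", beginning with /tuː/ — a consonant sound.
So the article is *a*: He drafted a 282-mile detour.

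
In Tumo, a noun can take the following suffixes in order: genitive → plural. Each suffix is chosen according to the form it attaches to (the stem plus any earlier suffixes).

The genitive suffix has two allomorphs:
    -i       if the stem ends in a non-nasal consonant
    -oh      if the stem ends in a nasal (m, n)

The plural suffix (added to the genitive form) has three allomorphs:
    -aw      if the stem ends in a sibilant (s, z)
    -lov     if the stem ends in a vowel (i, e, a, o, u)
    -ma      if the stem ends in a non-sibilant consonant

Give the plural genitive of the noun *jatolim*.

*jatolim*: final consonant = /m/, a nasal → -oh → *jatolimoh*.
The final sound of the genitive form *jatolimoh* is /h/, which is a non-sibilant consonant, so the plural suffix is -ma, giving *jatolimohma*.

jatolimohma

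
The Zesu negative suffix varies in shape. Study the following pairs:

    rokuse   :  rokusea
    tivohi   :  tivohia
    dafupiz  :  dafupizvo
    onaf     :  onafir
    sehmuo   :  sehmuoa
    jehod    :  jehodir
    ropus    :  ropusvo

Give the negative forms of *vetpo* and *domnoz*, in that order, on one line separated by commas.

The alternation tracks the final sound of the stem — -vo when the stem ends in a sibilant (*dafupiz*, *ropus*); -ir when the stem ends in a non-sibilant consonant (*onaf*, *jehod*); -a when the stem ends in a vowel (*rokuse*, *tivohi*, *sehmuo*).
Since the final sound of *vetpo* is /o/ (a vowel), it takes -a, giving *vetpoa*.
The final sound of *domnoz* is /z/, which is a sibilant, so the suffix is -vo, giving *domnozvo*.

vetpoa, domnozvo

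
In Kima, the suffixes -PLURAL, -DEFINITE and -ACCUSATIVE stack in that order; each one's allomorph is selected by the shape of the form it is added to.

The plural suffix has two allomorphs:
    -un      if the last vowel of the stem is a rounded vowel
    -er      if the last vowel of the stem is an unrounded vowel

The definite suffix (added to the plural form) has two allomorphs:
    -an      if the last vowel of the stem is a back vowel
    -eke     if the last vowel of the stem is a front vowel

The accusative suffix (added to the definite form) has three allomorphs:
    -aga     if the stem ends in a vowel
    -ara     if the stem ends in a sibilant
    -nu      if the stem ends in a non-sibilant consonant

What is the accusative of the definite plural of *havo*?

*havo* — last vowel /o/ (a rounded vowel) → -un → *havoun*.
The plural form *havoun*: last vowel = /u/, a back vowel → -an → *havounan*.
The definite form *havounan* — final sound /n/ (a non-sibilant consonant) → -nu → *havounannu*.

havounannu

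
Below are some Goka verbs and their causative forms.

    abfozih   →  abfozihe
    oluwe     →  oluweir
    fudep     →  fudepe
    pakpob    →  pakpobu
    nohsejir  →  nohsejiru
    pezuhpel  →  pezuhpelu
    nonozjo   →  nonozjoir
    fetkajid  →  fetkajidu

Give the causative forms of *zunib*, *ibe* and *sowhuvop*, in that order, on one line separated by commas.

The suffix is conditioned by the final sound: -e when the stem ends in a voiceless consonant (*abfozih*, *fudep*); -u when the stem ends in a voiced consonant (*pakpob*, *nohsejir*, *pezuhpel*, *fetkajid*); -ir when the stem ends in a vowel (*oluwe*, *nonozjo*).
Since the final sound of *zunib* is /b/ (a voiced consonant), it takes -u, giving *zunibu*.
*ibe*: final sound = /e/, a vowel → -ir → *ibeir*.
Since the final sound of *sowhuvop* is /p/ (a voiceless consonant), it takes -e, giving *sowhuvope*.

zunibu, ibeir, sowhuvope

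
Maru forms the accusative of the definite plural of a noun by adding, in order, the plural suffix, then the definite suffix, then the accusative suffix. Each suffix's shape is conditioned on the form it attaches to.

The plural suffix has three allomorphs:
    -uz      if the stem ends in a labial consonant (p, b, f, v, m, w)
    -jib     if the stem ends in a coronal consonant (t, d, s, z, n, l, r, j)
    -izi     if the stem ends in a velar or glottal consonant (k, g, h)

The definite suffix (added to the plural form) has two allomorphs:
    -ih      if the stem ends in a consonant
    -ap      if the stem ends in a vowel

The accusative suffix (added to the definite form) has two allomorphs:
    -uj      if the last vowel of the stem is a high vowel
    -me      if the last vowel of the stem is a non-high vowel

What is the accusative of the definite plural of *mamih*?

Since the final consonant of *mamih* is /h/ (velar/glottal), it takes -izi, giving *mamihizi*.
Since the final sound of the plural form *mamihizi* is /i/ (a vowel), it takes -ap, giving *mamihiziap*.
The definite form *mamihiziap*: last vowel = /a/, a non-high vowel → -me → *mamihiziapme*.

mamihiziapme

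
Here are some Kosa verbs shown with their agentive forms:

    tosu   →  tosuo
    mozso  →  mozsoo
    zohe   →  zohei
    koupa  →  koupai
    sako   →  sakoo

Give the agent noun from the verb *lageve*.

The pattern is rounding harmony: -o when the last vowel of the stem is a rounded vowel (*tosu*, *mozso*, *sako*); -i when the last vowel of the stem is an unrounded vowel (*zohe*, *koupa*).
The last vowel of *lageve* is /e/, which is an unrounded vowel, so the suffix is -i, giving *lagevei*.

lagevei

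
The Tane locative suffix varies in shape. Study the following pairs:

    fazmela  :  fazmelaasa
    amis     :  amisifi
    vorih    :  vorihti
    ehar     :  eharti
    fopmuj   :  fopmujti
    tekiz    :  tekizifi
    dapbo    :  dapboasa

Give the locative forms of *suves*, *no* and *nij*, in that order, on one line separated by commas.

The alternation tracks the final sound of the stem — -ifi when the stem ends in a sibilant (*amis*, *tekiz*); -ti when the stem ends in a non-sibilant consonant (*vorih*, *ehar*, *fopmuj*); -asa when the stem ends in a vowel (*fazmela*, *dapbo*).
The final sound of *suves* is /s/, which is a sibilant, so the suffix is -ifi, giving *suvesifi*.
*no* — final sound /o/ (a vowel) → -asa → *noasa*.
*nij* — final sound /j/ (a non-sibilant consonant) → -ti → *nijti*.

suvesifi, noasa, nijti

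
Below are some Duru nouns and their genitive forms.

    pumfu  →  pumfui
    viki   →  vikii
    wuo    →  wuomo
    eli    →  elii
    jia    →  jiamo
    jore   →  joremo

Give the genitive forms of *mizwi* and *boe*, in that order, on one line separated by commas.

mizwii, boemo

The pattern is height harmony: -i when the last vowel of the stem is a high vowel (*pumfu*, *viki*, *eli*); -mo when the last vowel of the stem is a non-high vowel (*wuo*, *jia*, *jore*).
The last vowel of *mizwi* is /i/, which is a high vowel, so the suffix is -i, giving *mizwii*.
The last vowel of *boe* is /e/, which is a non-high vowel, so the suffix is -mo, giving *boemo*.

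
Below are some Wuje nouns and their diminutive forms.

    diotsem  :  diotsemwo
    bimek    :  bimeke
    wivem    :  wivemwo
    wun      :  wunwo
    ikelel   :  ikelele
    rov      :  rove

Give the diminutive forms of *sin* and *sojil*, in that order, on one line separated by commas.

The suffix is conditioned by the final consonant: -wo when the stem ends in a nasal (*diotsem*, *wivem*, *wun*); -e when the stem ends in a non-nasal consonant (*bimek*, *ikelel*, *rov*).
The final consonant of *sin* is /n/, which is a nasal, so the suffix is -wo, giving *sinwo*.
*sojil*: final consonant = /l/, non-nasal → -e → *sojile*.

sinwo, sojile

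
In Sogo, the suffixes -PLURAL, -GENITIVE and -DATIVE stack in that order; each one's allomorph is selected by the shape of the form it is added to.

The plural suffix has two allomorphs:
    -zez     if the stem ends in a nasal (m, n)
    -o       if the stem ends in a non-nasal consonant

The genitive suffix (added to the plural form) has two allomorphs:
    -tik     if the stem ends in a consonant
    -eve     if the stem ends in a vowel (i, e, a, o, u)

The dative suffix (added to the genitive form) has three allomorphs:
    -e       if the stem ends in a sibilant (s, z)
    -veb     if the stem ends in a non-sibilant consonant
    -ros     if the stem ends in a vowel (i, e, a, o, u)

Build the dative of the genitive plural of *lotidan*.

lotidanzeztikveb

The final consonant of *lotidan* is /n/, which is a nasal, so the plural suffix is -zez, giving *lotidanzez*.
The plural form *lotidanzez* — final sound /z/ (a consonant) → -tik → *lotidanzeztik*.
The final sound of the genitive form *lotidanzeztik* is /k/, which is a non-sibilant consonant, so the dative suffix is -veb, giving *lotidanzeztikveb*.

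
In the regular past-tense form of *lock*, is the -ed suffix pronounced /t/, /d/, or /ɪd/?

/t/

The stem *lock* ends in a voiceless consonant other than /t/.
The -ed suffix is realized as /ɪd/ after /t, d/; as /t/ after other voiceless consonants; and as /d/ after other voiced sounds.
So -ed on *lock* is pronounced /t/.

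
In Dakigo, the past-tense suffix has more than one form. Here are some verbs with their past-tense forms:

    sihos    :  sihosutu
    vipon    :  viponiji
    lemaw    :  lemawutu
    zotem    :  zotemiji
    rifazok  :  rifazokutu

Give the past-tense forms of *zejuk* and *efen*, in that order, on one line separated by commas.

zejukutu, efeniji

The suffix is conditioned by the final consonant: -iji when the stem ends in a nasal (*vipon*, *zotem*); -utu when the stem ends in a non-nasal consonant (*sihos*, *lemaw*, *rifazok*).
*zejuk* — final consonant /k/ (non-nasal) → -utu → *zejukutu*.
*efen*: final consonant = /n/, a nasal → -iji → *efeniji*.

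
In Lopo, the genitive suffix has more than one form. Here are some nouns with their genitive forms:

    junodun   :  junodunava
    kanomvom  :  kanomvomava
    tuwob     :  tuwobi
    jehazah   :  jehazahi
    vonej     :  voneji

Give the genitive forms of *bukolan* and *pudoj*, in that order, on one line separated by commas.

bukolanava, pudoji

The suffix is conditioned by the final consonant: -ava when the stem ends in a nasal (*junodun*, *kanomvom*); -i when the stem ends in a non-nasal consonant (*tuwob*, *jehazah*, *vonej*).
*bukolan*: final consonant = /n/, a nasal → -ava → *bukolanava*.
Since the final consonant of *pudoj* is /j/ (non-nasal), it takes -i, giving *pudoji*.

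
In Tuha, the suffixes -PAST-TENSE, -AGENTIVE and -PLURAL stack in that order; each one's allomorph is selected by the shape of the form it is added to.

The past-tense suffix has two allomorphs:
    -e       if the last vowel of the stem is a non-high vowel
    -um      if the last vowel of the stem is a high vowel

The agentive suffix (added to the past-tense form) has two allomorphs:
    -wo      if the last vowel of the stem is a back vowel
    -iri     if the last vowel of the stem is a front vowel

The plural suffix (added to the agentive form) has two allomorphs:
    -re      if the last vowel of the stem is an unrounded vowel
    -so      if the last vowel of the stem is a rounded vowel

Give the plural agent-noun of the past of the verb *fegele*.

fegeleeirire

The last vowel of *fegele* is /e/, which is a non-high vowel, so the past-tense suffix is -e, giving *fegelee*.
Since the last vowel of the past-tense form *fegelee* is /e/ (a front vowel), it takes -iri, giving *fegeleeiri*.
Since the last vowel of the agentive form *fegeleeiri* is /i/ (an unrounded vowel), it takes -re, giving *fegeleeirire*.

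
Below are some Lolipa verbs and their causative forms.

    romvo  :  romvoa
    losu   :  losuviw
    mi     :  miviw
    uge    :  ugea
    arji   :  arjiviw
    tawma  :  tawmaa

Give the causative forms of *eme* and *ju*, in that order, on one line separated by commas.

emea, juviw

Looking at the last vowel of each stem: -viw when the last vowel of the stem is a high vowel (*losu*, *mi*, *arji*); -a when the last vowel of the stem is a non-high vowel (*romvo*, *uge*, *tawma*).
*eme* — last vowel /e/ (a non-high vowel) → -a → *emea*.
Since the last vowel of *ju* is /u/ (a high vowel), it takes -viw, giving *juviw*.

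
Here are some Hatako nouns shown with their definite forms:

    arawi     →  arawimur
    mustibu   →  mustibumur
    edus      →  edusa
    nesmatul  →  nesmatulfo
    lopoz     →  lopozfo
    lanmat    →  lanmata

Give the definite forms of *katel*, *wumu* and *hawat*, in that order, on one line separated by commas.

katelfo, wumumur, hawata

Looking at the final sound of each stem: -a when the stem ends in a voiceless consonant (*edus*, *lanmat*); -fo when the stem ends in a voiced consonant (*nesmatul*, *lopoz*); -mur when the stem ends in a vowel (*arawi*, *mustibu*).
The final sound of *katel* is /l/, which is a voiced consonant, so the suffix is -fo, giving *katelfo*.
*wumu* — final sound /u/ (a vowel) → -mur → *wumumur*.
*hawat* — final sound /t/ (a voiceless consonant) → -a → *hawata*.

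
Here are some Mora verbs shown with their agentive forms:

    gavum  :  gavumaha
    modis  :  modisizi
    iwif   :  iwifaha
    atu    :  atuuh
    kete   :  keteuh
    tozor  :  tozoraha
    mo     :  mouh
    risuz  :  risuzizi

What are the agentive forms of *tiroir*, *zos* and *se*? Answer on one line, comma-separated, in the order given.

Looking at the final sound of each stem: -izi when the stem ends in a sibilant (*modis*, *risuz*); -aha when the stem ends in a non-sibilant consonant (*gavum*, *iwif*, *tozor*); -uh when the stem ends in a vowel (*atu*, *kete*, *mo*).
Since the final sound of *tiroir* is /r/ (a non-sibilant consonant), it takes -aha, giving *tiroiraha*.
The final sound of *zos* is /s/, which is a sibilant, so the suffix is -izi, giving *zosizi*.
Since the final sound of *se* is /e/ (a vowel), it takes -uh, giving *seuh*.

tiroiraha, zosizi, seuh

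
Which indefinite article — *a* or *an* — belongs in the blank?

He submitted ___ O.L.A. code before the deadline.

an

The indefinite article is chosen by the initial *sound* of the following word, not its spelling.
The initialism *O.L.A.* is read letter by letter; the first letter, O, is pronounced /oʊ/, which begins with a vowel sound.
So the article is *an*: He submitted an O.L.A. code before the deadline.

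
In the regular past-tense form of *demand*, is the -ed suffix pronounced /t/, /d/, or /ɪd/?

/ɪd/

The stem *demand* ends in /t/ or /d/.
The -ed suffix is realized as /ɪd/ after /t, d/; as /t/ after other voiceless consonants; and as /d/ after other voiced sounds.
So -ed on *demand* is pronounced /ɪd/.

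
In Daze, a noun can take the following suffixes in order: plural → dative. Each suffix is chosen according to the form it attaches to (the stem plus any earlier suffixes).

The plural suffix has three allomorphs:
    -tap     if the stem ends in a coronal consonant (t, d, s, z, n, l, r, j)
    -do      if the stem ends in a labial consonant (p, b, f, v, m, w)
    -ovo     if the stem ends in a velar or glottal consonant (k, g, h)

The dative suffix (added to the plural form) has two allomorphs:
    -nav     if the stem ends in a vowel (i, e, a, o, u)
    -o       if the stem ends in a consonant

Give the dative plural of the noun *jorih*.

jorihovonav

Since the final consonant of *jorih* is /h/ (velar/glottal), it takes -ovo, giving *jorihovo*.
Since the final sound of the plural form *jorihovo* is /o/ (a vowel), it takes -nav, giving *jorihovonav*.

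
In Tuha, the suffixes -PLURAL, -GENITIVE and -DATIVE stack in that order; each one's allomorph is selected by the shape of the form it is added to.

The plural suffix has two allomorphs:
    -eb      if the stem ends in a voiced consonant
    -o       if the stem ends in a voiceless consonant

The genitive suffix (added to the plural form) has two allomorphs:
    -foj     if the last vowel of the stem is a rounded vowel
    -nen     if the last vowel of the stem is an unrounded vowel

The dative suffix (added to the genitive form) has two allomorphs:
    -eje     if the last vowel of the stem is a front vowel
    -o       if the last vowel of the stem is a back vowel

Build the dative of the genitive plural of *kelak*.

kelakofojo

Since the final consonant of *kelak* is /k/ (voiceless), it takes -o, giving *kelako*.
The plural form *kelako* — last vowel /o/ (a rounded vowel) → -foj → *kelakofoj*.
The genitive form *kelakofoj* — last vowel /o/ (a back vowel) → -o → *kelakofojo*.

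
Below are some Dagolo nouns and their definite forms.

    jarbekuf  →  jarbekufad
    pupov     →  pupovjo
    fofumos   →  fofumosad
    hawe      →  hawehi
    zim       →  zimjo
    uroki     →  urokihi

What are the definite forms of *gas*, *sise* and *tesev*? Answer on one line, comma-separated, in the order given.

gasad, sisehi, tesevjo

The pattern is voicing of the final sound: -ad when the stem ends in a voiceless consonant (*jarbekuf*, *fofumos*); -jo when the stem ends in a voiced consonant (*pupov*, *zim*); -hi when the stem ends in a vowel (*hawe*, *uroki*).
*gas*: final sound = /s/, a voiceless consonant → -ad → *gasad*.
*sise* — final sound /e/ (a vowel) → -hi → *sisehi*.
The final sound of *tesev* is /v/, which is a voiced consonant, so the suffix is -jo, giving *tesevjo*.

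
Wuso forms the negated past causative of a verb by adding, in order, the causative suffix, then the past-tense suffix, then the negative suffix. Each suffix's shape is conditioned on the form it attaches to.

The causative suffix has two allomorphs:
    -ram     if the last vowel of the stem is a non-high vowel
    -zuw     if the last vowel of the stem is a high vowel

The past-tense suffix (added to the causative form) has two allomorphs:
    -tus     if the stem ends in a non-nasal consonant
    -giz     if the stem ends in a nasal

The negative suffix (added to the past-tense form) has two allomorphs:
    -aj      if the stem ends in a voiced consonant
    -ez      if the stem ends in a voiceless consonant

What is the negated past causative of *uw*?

Since the last vowel of *uw* is /u/ (a high vowel), it takes -zuw, giving *uwzuw*.
Since the final consonant of the causative form *uwzuw* is /w/ (non-nasal), it takes -tus, giving *uwzuwtus*.
Since the final consonant of the past-tense form *uwzuwtus* is /s/ (voiceless), it takes -ez, giving *uwzuwtusez*.

uwzuwtusez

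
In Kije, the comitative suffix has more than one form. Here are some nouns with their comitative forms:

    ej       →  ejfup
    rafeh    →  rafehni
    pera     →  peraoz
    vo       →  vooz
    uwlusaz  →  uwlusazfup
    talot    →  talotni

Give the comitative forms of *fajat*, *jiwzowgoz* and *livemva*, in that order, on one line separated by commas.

fajatni, jiwzowgozfup, livemvaoz

The suffix is conditioned by the final sound: -ni when the stem ends in a voiceless consonant (*rafeh*, *talot*); -fup when the stem ends in a voiced consonant (*ej*, *uwlusaz*); -oz when the stem ends in a vowel (*pera*, *vo*).
Since the final sound of *fajat* is /t/ (a voiceless consonant), it takes -ni, giving *fajatni*.
*jiwzowgoz*: final sound = /z/, a voiced consonant → -fup → *jiwzowgozfup*.
*livemva* — final sound /a/ (a vowel) → -oz → *livemvaoz*.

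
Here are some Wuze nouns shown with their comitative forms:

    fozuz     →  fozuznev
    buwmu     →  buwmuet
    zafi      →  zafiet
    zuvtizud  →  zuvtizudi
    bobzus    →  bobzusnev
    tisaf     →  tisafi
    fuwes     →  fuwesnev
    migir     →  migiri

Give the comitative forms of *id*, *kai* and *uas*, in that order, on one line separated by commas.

idi, kaiet, uasnev

The suffix is conditioned by the final sound: -nev when the stem ends in a sibilant (*fozuz*, *bobzus*, *fuwes*); -i when the stem ends in a non-sibilant consonant (*zuvtizud*, *tisaf*, *migir*); -et when the stem ends in a vowel (*buwmu*, *zafi*).
The final sound of *id* is /d/, which is a non-sibilant consonant, so the suffix is -i, giving *idi*.
The final sound of *kai* is /i/, which is a vowel, so the suffix is -et, giving *kaiet*.
Since the final sound of *uas* is /s/ (a sibilant), it takes -nev, giving *uasnev*.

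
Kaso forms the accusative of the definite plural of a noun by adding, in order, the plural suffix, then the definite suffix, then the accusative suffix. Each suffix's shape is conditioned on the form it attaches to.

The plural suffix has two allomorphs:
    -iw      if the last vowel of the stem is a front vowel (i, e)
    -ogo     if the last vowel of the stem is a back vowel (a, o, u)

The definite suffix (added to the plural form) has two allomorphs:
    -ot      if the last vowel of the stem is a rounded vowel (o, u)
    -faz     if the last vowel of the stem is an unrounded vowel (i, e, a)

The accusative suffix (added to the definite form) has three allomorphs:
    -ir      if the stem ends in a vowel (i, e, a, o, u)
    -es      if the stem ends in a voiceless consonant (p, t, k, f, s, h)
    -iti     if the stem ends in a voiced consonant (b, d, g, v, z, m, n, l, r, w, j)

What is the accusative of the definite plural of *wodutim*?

wodutimiwfaziti

*wodutim*: last vowel = /i/, a front vowel → -iw → *wodutimiw*.
The plural form *wodutimiw* — last vowel /i/ (an unrounded vowel) → -faz → *wodutimiwfaz*.
The definite form *wodutimiwfaz* — final sound /z/ (a voiced consonant) → -iti → *wodutimiwfaziti*.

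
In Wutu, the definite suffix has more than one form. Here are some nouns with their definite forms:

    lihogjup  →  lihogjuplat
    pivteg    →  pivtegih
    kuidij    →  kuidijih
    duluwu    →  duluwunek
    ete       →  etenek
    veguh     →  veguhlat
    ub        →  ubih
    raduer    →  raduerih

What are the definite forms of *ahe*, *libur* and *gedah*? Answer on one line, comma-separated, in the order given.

ahenek, liburih, gedahlat

The suffix is conditioned by the final sound: -lat when the stem ends in a voiceless consonant (*lihogjup*, *veguh*); -ih when the stem ends in a voiced consonant (*pivteg*, *kuidij*, *ub*, *raduer*); -nek when the stem ends in a vowel (*duluwu*, *ete*).
Since the final sound of *ahe* is /e/ (a vowel), it takes -nek, giving *ahenek*.
*libur*: final sound = /r/, a voiced consonant → -ih → *liburih*.
*gedah*: final sound = /h/, a voiceless consonant → -lat → *gedahlat*.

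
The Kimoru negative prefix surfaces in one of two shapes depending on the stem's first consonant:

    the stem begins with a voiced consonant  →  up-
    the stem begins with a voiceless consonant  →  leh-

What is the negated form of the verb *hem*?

lehhem

The first consonant of *hem* is /h/, which is voiceless, so the prefix is leh-, giving *lehhem*.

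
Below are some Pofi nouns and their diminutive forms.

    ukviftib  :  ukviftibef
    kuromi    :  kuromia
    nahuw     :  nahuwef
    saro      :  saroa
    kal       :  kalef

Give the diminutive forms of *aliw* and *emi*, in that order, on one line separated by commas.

aliwef, emia

The suffix is conditioned by the final sound: -ef when the stem ends in a consonant (*ukviftib*, *nahuw*, *kal*); -a when the stem ends in a vowel (*kuromi*, *saro*).
*aliw* — final sound /w/ (a consonant) → -ef → *aliwef*.
*emi*: final sound = /i/, a vowel → -a → *emia*.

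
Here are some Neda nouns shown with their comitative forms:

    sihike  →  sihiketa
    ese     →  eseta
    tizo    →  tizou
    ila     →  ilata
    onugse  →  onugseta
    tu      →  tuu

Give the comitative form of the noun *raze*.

The pattern is rounding harmony: -u when the last vowel of the stem is a rounded vowel (*tizo*, *tu*); -ta when the last vowel of the stem is an unrounded vowel (*sihike*, *ese*, *ila*, *onugse*).
*raze* — last vowel /e/ (an unrounded vowel) → -ta → *razeta*.

razeta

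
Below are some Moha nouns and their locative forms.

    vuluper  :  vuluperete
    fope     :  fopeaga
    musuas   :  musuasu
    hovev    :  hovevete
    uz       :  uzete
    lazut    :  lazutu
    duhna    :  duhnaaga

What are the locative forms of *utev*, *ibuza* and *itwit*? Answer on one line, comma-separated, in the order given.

The alternation tracks the final sound of the stem — -u when the stem ends in a voiceless consonant (*musuas*, *lazut*); -ete when the stem ends in a voiced consonant (*vuluper*, *hovev*, *uz*); -aga when the stem ends in a vowel (*fope*, *duhna*).
*utev* — final sound /v/ (a voiced consonant) → -ete → *utevete*.
*ibuza* — final sound /a/ (a vowel) → -aga → *ibuzaaga*.
*itwit*: final sound = /t/, a voiceless consonant → -u → *itwitu*.

utevete, ibuzaaga, itwitu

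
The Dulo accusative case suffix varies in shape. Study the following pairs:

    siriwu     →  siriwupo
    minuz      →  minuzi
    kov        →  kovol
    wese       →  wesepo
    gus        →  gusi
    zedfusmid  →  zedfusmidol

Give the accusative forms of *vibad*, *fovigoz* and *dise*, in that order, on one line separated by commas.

The alternation tracks the final sound of the stem — -i when the stem ends in a sibilant (*minuz*, *gus*); -ol when the stem ends in a non-sibilant consonant (*kov*, *zedfusmid*); -po when the stem ends in a vowel (*siriwu*, *wese*).
*vibad*: final sound = /d/, a non-sibilant consonant → -ol → *vibadol*.
*fovigoz* — final sound /z/ (a sibilant) → -i → *fovigozi*.
Since the final sound of *dise* is /e/ (a vowel), it takes -po, giving *disepo*.

vibadol, fovigozi, disepo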